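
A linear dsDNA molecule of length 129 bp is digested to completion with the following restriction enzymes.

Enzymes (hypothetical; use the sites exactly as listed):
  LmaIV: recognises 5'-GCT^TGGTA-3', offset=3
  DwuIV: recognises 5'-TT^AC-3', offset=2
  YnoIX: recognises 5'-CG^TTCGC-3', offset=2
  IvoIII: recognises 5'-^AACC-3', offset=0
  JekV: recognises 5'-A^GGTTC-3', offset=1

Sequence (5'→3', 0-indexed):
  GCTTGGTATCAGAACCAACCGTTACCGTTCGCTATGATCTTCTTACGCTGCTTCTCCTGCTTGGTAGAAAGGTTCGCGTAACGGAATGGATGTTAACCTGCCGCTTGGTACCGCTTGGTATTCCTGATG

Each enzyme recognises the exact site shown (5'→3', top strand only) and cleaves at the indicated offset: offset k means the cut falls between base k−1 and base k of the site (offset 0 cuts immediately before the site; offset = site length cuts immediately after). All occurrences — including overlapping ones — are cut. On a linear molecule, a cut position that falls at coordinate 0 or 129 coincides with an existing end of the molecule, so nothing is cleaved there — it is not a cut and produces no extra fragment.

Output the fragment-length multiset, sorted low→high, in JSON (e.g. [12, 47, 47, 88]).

[3,4,4,7,9,9,10,11,14,17,17,24]

Per-enzyme occurrences:
  LmaIV (GCTTGGTA, off=3): starts [0, 58, 102, 112] → cuts [3, 61, 105, 115]
  DwuIV (TTAC, off=2): starts [21, 42] → cuts [23, 44]
  YnoIX (CGTTCGC, off=2): starts [25] → cuts [27]
  IvoIII (AACC, off=0): starts [12, 16, 94] → cuts [12, 16, 94]
  JekV (AGGTTC, off=1): starts [69] → cuts [70]

Pooled cuts: [3, 12, 16, 23, 27, 44, 61, 70, 94, 105, 115]

Fragment lengths:
  [0,3): 3 bp
  [3,12): 9 bp
  [12,16): 4 bp
  [16,23): 7 bp
  [23,27): 4 bp
  [27,44): 17 bp
  [44,61): 17 bp
  [61,70): 9 bp
  [70,94): 24 bp
  [94,105): 11 bp
  [105,115): 10 bp
  [115,129): 14 bp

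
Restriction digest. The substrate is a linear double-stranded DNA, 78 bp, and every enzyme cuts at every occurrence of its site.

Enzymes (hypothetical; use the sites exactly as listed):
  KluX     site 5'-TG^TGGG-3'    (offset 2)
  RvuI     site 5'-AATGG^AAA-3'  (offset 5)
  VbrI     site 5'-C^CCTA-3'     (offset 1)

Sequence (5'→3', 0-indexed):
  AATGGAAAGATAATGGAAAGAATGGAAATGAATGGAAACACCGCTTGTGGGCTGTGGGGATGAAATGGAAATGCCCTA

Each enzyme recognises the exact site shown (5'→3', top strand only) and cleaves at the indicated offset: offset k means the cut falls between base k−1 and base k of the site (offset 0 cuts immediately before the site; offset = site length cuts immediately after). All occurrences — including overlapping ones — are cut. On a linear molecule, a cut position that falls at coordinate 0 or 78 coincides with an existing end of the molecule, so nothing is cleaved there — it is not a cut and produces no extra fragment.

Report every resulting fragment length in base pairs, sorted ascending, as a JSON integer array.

Scan for sites:
  KluX TGTGGG/2: at [45, 52] ⇒ [47, 54]
  RvuI AATGGAAA/5: at [0, 11, 20, 30, 63] ⇒ [5, 16, 25, 35, 68]
  VbrI CCCTA/1: at [73] ⇒ [74]

All cut coordinates (distinct, sorted): [5, 16, 25, 35, 47, 54, 68, 74]

Fragments:
  [0,5): 5 bp
  [5,16): 11 bp
  [16,25): 9 bp
  [25,35): 10 bp
  [35,47): 12 bp
  [47,54): 7 bp
  [54,68): 14 bp
  [68,74): 6 bp
  [74,78): 4 bp

[4,5,6,7,9,10,11,12,14]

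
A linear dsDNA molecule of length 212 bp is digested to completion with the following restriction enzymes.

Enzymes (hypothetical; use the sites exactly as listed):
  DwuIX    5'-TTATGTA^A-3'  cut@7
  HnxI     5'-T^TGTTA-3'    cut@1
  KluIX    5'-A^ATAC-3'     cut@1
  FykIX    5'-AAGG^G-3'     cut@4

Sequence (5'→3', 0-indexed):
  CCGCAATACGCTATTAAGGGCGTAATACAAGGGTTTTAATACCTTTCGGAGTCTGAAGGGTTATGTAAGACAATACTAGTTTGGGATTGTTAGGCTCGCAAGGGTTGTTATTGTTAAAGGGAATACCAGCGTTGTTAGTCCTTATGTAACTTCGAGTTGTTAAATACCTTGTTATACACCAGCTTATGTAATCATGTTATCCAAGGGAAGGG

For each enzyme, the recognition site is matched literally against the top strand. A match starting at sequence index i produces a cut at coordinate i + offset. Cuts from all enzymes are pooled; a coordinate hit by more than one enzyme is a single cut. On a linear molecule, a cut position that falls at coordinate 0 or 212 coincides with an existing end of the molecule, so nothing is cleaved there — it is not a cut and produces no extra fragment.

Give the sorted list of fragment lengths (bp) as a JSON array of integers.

Site scan:
  DwuIX TTATGTAA/7: at [60, 141, 183] ⇒ [67, 148, 190]
  HnxI TTGTTA/1: at [86, 104, 110, 131, 156, 168] ⇒ [87, 105, 111, 132, 157, 169]
  KluIX AATAC/1: at [4, 23, 37, 71, 121, 162] ⇒ [5, 24, 38, 72, 122, 163]
  FykIX AAGGG/4: at [15, 28, 55, 99, 116, 202, 207] ⇒ [19, 32, 59, 103, 120, 206, 211]

All cut coordinates (distinct, sorted): [5, 19, 24, 32, 38, 59, 67, 72, 87, 103, 105, 111, 120, 122, 132, 148, 157, 163, 169, 190, 206, 211]

Fragment lengths:
  [0,5): 5 bp
  [5,19): 14 bp
  [19,24): 5 bp
  [24,32): 8 bp
  [32,38): 6 bp
  [38,59): 21 bp
  [59,67): 8 bp
  [67,72): 5 bp
  [72,87): 15 bp
  [87,103): 16 bp
  [103,105): 2 bp
  [105,111): 6 bp
  [111,120): 9 bp
  [120,122): 2 bp
  [122,132): 10 bp
  [132,148): 16 bp
  [148,157): 9 bp
  [157,163): 6 bp
  [163,169): 6 bp
  [169,190): 21 bp
  [190,206): 16 bp
  [206,211): 5 bp
  [211,212): 1 bp

[1,2,2,5,5,5,5,6,6,6,6,8,8,9,9,10,14,15,16,16,16,21,21]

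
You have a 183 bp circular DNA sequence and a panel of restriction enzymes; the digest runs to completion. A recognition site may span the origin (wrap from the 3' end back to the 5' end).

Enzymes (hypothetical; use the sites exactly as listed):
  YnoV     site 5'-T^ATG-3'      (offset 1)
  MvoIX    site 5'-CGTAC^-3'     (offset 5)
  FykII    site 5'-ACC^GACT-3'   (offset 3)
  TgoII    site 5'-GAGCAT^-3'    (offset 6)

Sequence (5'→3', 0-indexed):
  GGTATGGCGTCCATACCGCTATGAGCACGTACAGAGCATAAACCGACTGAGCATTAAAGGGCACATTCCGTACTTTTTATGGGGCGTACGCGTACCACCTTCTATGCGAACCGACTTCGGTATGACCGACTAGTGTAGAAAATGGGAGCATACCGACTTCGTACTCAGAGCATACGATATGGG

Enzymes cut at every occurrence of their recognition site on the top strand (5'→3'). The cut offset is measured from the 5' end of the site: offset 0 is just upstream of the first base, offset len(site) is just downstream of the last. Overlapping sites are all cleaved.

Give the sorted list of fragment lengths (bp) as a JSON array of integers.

Per-enzyme occurrences:
  YnoV TATG/1: at [2, 19, 77, 102, 120, 177] ⇒ [3, 20, 78, 103, 121, 178]
  MvoIX CGTAC/5: at [27, 68, 84, 90, 159] ⇒ [32, 73, 89, 95, 164]
  FykII ACCGACT/3: at [41, 109, 124, 151] ⇒ [44, 112, 127, 154]
  TgoII GAGCAT/6: at [33, 48, 145, 167] ⇒ [39, 54, 151, 173]

Pooled cuts: [3, 20, 32, 39, 44, 54, 73, 78, 89, 95, 103, 112, 121, 127, 151, 154, 164, 173, 178]

Fragments:
  3→20: 17 bp
  20→32: 12 bp
  32→39: 7 bp
  39→44: 5 bp
  44→54: 10 bp
  54→73: 19 bp
  73→78: 5 bp
  78→89: 11 bp
  89→95: 6 bp
  95→103: 8 bp
  103→112: 9 bp
  112→121: 9 bp
  121→127: 6 bp
  127→151: 24 bp
  151→154: 3 bp
  154→164: 10 bp
  164→173: 9 bp
  173→178: 5 bp
  178→3 (wrap): 183-178+3 = 8 bp

[3,5,5,5,6,6,7,8,8,9,9,9,10,10,11,12,17,19,24]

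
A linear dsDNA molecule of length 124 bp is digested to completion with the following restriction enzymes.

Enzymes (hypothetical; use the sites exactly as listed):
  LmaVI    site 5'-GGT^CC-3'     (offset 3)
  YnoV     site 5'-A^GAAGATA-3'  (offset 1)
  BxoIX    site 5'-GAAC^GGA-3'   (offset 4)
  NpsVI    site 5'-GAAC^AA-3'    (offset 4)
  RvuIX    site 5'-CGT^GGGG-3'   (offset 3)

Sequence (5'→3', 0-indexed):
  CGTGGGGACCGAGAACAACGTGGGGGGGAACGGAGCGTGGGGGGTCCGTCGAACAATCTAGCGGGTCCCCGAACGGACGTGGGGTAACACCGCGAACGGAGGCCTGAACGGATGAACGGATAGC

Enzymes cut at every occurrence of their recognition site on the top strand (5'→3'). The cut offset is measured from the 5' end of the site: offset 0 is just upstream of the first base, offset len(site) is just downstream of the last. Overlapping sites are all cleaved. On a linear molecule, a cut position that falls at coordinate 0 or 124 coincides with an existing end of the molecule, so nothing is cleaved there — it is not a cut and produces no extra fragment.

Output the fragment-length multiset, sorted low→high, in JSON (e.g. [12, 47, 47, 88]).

Site scan:
  LmaVI (GGTCC, off=3): starts [42, 63] → cuts [45, 66]
  YnoV (AGAAGATA, off=1): no sites
  BxoIX (GAACGGA, off=4): starts [27, 70, 93, 105, 113] → cuts [31, 74, 97, 109, 117]
  NpsVI (GAACAA, off=4): starts [12, 50] → cuts [16, 54]
  RvuIX (CGTGGGG, off=3): starts [0, 18, 35, 77] → cuts [3, 21, 38, 80]

Pooled cuts: [3, 16, 21, 31, 38, 45, 54, 66, 74, 80, 97, 109, 117]

Fragment lengths:
  [0,3): 3 bp
  [3,16): 13 bp
  [16,21): 5 bp
  [21,31): 10 bp
  [31,38): 7 bp
  [38,45): 7 bp
  [45,54): 9 bp
  [54,66): 12 bp
  [66,74): 8 bp
  [74,80): 6 bp
  [80,97): 17 bp
  [97,109): 12 bp
  [109,117): 8 bp
  [117,124): 7 bp

[3,5,6,7,7,7,8,8,9,10,12,12,13,17]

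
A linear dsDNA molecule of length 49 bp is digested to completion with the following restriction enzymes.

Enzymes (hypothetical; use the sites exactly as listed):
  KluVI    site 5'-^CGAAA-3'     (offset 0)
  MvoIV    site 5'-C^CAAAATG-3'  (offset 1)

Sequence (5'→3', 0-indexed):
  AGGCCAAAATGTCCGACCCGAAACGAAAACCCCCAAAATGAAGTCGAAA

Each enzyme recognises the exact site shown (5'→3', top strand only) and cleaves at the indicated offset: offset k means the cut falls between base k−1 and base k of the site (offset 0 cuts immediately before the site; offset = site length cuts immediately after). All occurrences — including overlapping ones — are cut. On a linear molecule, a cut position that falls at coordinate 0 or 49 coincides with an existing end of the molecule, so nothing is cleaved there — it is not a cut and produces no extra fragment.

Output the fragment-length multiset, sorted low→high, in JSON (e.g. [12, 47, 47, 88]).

Per-enzyme occurrences:
  KluVI (CGAAA, off=0): starts [18, 23, 44] → cuts [18, 23, 44]
  MvoIV (CCAAAATG, off=1): starts [3, 32] → cuts [4, 33]

All cut coordinates (distinct, sorted): [4, 18, 23, 33, 44]

Fragment lengths:
  [0,4): 4 bp
  [4,18): 14 bp
  [18,23): 5 bp
  [23,33): 10 bp
  [33,44): 11 bp
  [44,49): 5 bp

[4,5,5,10,11,14]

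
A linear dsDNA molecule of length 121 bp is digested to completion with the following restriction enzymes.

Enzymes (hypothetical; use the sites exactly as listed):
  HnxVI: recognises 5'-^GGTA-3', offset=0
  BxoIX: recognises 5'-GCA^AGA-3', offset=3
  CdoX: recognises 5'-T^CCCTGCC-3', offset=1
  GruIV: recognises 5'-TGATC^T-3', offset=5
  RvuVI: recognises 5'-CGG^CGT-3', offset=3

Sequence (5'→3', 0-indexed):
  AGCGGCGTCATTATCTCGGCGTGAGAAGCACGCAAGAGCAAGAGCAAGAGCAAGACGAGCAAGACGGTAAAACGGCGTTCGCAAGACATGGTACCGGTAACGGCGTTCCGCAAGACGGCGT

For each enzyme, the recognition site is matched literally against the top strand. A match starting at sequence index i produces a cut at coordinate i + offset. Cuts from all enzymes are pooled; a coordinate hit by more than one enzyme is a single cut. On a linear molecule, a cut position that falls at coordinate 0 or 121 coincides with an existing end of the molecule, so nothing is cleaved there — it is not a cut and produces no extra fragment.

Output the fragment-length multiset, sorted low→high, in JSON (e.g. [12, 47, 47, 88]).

[3,4,5,6,6,6,6,6,6,8,8,9,9,10,14,15]

Site scan:
  HnxVI GGTA/0: at [65, 89, 95] ⇒ [65, 89, 95]
  BxoIX GCAAGA/3: at [31, 37, 43, 49, 58, 80, 109] ⇒ [34, 40, 46, 52, 61, 83, 112]
  CdoX (TCCCTGCC, off=1): no sites
  GruIV (TGATCT, off=5): no sites
  RvuVI CGGCGT/3: at [2, 16, 72, 100, 115] ⇒ [5, 19, 75, 103, 118]

Pooled cuts: [5, 19, 34, 40, 46, 52, 61, 65, 75, 83, 89, 95, 103, 112, 118]

Fragments:
  [0,5): 5 bp
  [5,19): 14 bp
  [19,34): 15 bp
  [34,40): 6 bp
  [40,46): 6 bp
  [46,52): 6 bp
  [52,61): 9 bp
  [61,65): 4 bp
  [65,75): 10 bp
  [75,83): 8 bp
  [83,89): 6 bp
  [89,95): 6 bp
  [95,103): 8 bp
  [103,112): 9 bp
  [112,118): 6 bp
  [118,121): 3 bp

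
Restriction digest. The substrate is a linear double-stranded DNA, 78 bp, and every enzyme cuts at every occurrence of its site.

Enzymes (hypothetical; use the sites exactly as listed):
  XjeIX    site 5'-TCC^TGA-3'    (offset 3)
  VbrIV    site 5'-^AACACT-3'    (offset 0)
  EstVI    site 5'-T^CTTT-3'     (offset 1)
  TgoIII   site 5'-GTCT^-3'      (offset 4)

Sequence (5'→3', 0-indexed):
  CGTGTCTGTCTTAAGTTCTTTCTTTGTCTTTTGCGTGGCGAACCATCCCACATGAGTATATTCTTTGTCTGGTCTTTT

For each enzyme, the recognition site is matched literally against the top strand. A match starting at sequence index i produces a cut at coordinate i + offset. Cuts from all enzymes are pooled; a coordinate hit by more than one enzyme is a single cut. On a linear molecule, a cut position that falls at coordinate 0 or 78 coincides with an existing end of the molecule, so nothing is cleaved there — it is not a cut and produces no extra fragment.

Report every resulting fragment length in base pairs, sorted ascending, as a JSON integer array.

Site scan:
  XjeIX (TCCTGA, off=3): no sites
  VbrIV (AACACT, off=0): no sites
  EstVI TCTTT/1: at [16, 20, 26, 61, 72] ⇒ [17, 21, 27, 62, 73]
  TgoIII GTCT/4: at [3, 7, 25, 66, 71] ⇒ [7, 11, 29, 70, 75]

All cut coordinates (distinct, sorted): [7, 11, 17, 21, 27, 29, 62, 70, 73, 75]

Fragment lengths:
  [0,7): 7 bp
  [7,11): 4 bp
  [11,17): 6 bp
  [17,21): 4 bp
  [21,27): 6 bp
  [27,29): 2 bp
  [29,62): 33 bp
  [62,70): 8 bp
  [70,73): 3 bp
  [73,75): 2 bp
  [75,78): 3 bp

[2,2,3,3,4,4,6,6,7,8,33]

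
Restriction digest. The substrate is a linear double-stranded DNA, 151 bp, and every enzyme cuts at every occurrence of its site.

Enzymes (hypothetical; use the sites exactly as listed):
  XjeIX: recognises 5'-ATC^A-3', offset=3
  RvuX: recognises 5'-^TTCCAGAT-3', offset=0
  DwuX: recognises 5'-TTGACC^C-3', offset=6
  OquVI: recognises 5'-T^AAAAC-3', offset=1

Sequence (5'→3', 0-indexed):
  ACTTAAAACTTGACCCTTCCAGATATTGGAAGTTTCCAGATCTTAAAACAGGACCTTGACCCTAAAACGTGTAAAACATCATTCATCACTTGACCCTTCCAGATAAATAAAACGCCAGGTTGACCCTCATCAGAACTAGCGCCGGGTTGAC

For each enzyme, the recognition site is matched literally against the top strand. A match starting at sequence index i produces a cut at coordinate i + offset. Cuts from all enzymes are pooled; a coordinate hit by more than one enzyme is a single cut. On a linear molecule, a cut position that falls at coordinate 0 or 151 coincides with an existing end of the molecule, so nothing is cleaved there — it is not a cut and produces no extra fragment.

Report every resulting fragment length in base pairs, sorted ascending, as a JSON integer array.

[1,1,2,4,6,7,8,8,9,11,11,12,17,17,17,20]

Site scan:
  XjeIX ATCA/3: at [77, 84, 128] ⇒ [80, 87, 131]
  RvuX TTCCAGAT/0: at [16, 33, 96] ⇒ [16, 33, 96]
  DwuX TTGACCC/6: at [9, 55, 89, 119] ⇒ [15, 61, 95, 125]
  OquVI TAAAAC/1: at [3, 43, 62, 71, 107] ⇒ [4, 44, 63, 72, 108]

All cut coordinates (distinct, sorted): [4, 15, 16, 33, 44, 61, 63, 72, 80, 87, 95, 96, 108, 125, 131]

Fragment lengths:
  [0,4): 4 bp
  [4,15): 11 bp
  [15,16): 1 bp
  [16,33): 17 bp
  [33,44): 11 bp
  [44,61): 17 bp
  [61,63): 2 bp
  [63,72): 9 bp
  [72,80): 8 bp
  [80,87): 7 bp
  [87,95): 8 bp
  [95,96): 1 bp
  [96,108): 12 bp
  [108,125): 17 bp
  [125,131): 6 bp
  [131,151): 20 bp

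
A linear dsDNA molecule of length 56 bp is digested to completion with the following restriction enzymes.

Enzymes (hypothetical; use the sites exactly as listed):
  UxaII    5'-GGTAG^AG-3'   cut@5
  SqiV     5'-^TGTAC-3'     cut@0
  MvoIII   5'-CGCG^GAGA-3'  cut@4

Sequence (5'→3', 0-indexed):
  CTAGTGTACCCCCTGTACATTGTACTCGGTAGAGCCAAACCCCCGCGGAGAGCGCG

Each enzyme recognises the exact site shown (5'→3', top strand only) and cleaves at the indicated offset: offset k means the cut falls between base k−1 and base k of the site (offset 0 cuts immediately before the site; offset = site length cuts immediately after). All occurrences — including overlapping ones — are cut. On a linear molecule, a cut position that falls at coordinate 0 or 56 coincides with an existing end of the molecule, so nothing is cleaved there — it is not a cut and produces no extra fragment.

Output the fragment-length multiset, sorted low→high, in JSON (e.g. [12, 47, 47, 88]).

[4,7,9,9,12,15]

Site scan:
  UxaII (GGTAGAG, off=5): starts [27] → cuts [32]
  SqiV (TGTAC, off=0): starts [4, 13, 20] → cuts [4, 13, 20]
  MvoIII (CGCGGAGA, off=4): starts [43] → cuts [47]

Pooled cuts: [4, 13, 20, 32, 47]

Fragments:
  [0,4): 4 bp
  [4,13): 9 bp
  [13,20): 7 bp
  [20,32): 12 bp
  [32,47): 15 bp
  [47,56): 9 bp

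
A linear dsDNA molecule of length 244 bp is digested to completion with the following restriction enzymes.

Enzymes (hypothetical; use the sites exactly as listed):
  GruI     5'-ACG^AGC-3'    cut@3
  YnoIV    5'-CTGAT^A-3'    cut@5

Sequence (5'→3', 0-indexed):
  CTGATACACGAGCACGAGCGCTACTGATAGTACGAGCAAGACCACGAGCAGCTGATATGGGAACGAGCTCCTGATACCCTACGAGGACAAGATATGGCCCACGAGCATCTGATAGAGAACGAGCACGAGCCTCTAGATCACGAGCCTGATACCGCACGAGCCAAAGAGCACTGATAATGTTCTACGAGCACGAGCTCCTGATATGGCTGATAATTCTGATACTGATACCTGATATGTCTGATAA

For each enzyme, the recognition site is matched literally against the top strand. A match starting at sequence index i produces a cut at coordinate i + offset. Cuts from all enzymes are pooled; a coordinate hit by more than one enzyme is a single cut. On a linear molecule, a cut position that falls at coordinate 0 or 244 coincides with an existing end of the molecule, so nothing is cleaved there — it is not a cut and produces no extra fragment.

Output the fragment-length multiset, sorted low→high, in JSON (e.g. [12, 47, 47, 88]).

Site scan:
  GruI (ACGAGC, off=3): starts [7, 13, 31, 43, 62, 100, 118, 124, 139, 155, 183, 189] → cuts [10, 16, 34, 46, 65, 103, 121, 127, 142, 158, 186, 192]
  YnoIV (CTGATA, off=5): starts [0, 23, 51, 70, 108, 145, 170, 197, 206, 215, 221, 228, 237] → cuts [5, 28, 56, 75, 113, 150, 175, 202, 211, 220, 226, 233, 242]

All cut coordinates (distinct, sorted): [5, 10, 16, 28, 34, 46, 56, 65, 75, 103, 113, 121, 127, 142, 150, 158, 175, 186, 192, 202, 211, 220, 226, 233, 242]

Fragment lengths:
  [0,5): 5 bp
  [5,10): 5 bp
  [10,16): 6 bp
  [16,28): 12 bp
  [28,34): 6 bp
  [34,46): 12 bp
  [46,56): 10 bp
  [56,65): 9 bp
  [65,75): 10 bp
  [75,103): 28 bp
  [103,113): 10 bp
  [113,121): 8 bp
  [121,127): 6 bp
  [127,142): 15 bp
  [142,150): 8 bp
  [150,158): 8 bp
  [158,175): 17 bp
  [175,186): 11 bp
  [186,192): 6 bp
  [192,202): 10 bp
  [202,211): 9 bp
  [211,220): 9 bp
  [220,226): 6 bp
  [226,233): 7 bp
  [233,242): 9 bp
  [242,244): 2 bp

[2,5,5,6,6,6,6,6,7,8,8,8,9,9,9,9,10,10,10,10,11,12,12,15,17,28]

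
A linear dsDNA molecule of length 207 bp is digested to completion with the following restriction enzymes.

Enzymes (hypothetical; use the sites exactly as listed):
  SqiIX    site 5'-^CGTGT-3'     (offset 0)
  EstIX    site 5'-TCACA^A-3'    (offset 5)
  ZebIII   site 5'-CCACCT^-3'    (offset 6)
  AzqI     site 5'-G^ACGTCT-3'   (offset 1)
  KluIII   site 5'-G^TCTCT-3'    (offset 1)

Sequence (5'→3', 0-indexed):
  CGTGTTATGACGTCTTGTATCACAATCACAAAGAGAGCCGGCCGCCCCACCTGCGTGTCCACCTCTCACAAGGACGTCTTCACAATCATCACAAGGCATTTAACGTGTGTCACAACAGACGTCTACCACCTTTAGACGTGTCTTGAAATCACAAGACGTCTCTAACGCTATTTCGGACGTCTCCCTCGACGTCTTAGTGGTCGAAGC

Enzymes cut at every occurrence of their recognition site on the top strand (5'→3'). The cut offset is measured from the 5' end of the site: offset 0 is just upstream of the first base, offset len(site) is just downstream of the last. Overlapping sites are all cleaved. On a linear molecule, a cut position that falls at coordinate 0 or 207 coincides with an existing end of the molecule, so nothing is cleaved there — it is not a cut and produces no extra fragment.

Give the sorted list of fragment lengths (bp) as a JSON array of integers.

Site scan:
  SqiIX (CGTGT, off=0): starts [0, 53, 103, 136] → cuts [53, 103, 136] (position 0 is a terminus of the linear molecule — no cut)
  EstIX (TCACAA, off=5): starts [19, 25, 65, 79, 88, 109, 148] → cuts [24, 30, 70, 84, 93, 114, 153]
  ZebIII (CCACCT, off=6): starts [46, 58, 125] → cuts [52, 64, 131]
  AzqI (GACGTCT, off=1): starts [8, 72, 117, 154, 175, 187] → cuts [9, 73, 118, 155, 176, 188]
  KluIII (GTCTCT, off=1): starts [157] → cuts [158]

Pooled cuts: [9, 24, 30, 52, 53, 64, 70, 73, 84, 93, 103, 114, 118, 131, 136, 153, 155, 158, 176, 188]

Fragments:
  [0,9): 9 bp
  [9,24): 15 bp
  [24,30): 6 bp
  [30,52): 22 bp
  [52,53): 1 bp
  [53,64): 11 bp
  [64,70): 6 bp
  [70,73): 3 bp
  [73,84): 11 bp
  [84,93): 9 bp
  [93,103): 10 bp
  [103,114): 11 bp
  [114,118): 4 bp
  [118,131): 13 bp
  [131,136): 5 bp
  [136,153): 17 bp
  [153,155): 2 bp
  [155,158): 3 bp
  [158,176): 18 bp
  [176,188): 12 bp
  [188,207): 19 bp

[1,2,3,3,4,5,6,6,9,9,10,11,11,11,12,13,15,17,18,19,22]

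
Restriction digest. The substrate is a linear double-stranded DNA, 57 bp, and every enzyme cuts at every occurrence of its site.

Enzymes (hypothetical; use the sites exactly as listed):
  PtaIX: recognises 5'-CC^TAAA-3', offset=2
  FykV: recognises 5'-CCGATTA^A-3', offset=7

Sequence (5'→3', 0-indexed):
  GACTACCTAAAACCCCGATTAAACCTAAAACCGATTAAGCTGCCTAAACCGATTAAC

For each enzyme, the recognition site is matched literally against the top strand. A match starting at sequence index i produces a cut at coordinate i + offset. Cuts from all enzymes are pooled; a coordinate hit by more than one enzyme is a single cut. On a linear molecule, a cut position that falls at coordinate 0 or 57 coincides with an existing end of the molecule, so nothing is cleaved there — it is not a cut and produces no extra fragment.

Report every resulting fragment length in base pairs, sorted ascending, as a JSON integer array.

[2,4,7,7,11,12,14]

Per-enzyme occurrences:
  PtaIX CCTAAA/2: at [5, 23, 42] ⇒ [7, 25, 44]
  FykV CCGATTAA/7: at [14, 30, 48] ⇒ [21, 37, 55]

All cut coordinates (distinct, sorted): [7, 21, 25, 37, 44, 55]

Fragment lengths:
  [0,7): 7 bp
  [7,21): 14 bp
  [21,25): 4 bp
  [25,37): 12 bp
  [37,44): 7 bp
  [44,55): 11 bp
  [55,57): 2 bp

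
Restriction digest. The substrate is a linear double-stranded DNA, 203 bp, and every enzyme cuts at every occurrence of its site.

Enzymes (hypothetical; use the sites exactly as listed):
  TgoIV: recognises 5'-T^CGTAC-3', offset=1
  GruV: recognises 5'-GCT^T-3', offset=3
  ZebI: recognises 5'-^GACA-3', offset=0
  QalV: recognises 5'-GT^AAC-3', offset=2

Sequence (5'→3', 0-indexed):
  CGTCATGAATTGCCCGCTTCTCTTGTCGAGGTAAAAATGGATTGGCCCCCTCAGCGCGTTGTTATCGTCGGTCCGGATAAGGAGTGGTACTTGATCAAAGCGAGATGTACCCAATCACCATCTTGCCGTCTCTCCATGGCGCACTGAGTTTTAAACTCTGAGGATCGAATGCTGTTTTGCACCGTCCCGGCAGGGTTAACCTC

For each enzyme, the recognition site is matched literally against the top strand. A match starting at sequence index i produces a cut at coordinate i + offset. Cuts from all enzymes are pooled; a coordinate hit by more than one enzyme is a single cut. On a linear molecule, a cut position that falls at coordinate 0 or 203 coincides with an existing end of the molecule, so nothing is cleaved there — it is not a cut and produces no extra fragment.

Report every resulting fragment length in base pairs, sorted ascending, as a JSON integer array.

Scan for sites:
  TgoIV (TCGTAC, off=1): no sites
  GruV (GCTT, off=3): starts [15] → cuts [18]
  ZebI (GACA, off=0): no sites
  QalV (GTAAC, off=2): no sites

Pooled cuts: [18]

Fragment lengths:
  [0,18): 18 bp
  [18,203): 185 bp

[18,185]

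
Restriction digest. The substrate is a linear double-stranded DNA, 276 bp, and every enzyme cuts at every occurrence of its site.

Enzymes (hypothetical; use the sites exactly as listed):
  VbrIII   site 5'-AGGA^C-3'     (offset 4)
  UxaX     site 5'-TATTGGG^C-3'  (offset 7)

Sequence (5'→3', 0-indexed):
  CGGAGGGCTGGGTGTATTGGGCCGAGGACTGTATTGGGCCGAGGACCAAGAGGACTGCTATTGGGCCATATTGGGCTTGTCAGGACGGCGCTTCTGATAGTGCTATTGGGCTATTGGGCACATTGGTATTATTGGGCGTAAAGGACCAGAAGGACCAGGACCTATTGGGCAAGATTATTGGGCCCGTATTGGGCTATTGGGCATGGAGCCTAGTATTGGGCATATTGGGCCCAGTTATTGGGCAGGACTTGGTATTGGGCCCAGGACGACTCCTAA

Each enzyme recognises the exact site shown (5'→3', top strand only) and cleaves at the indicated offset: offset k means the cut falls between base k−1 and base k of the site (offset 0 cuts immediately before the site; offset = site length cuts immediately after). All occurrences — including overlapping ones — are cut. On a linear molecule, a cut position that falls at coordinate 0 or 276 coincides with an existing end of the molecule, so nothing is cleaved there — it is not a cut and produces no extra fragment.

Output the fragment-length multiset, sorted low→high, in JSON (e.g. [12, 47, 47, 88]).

Per-enzyme occurrences:
  VbrIII AGGAC/4: at [24, 41, 50, 81, 141, 150, 156, 243, 262] ⇒ [28, 45, 54, 85, 145, 154, 160, 247, 266]
  UxaX TATTGGGC/7: at [14, 31, 58, 68, 103, 111, 129, 162, 175, 186, 194, 213, 222, 235, 252] ⇒ [21, 38, 65, 75, 110, 118, 136, 169, 182, 193, 201, 220, 229, 242, 259]

All cut coordinates (distinct, sorted): [21, 28, 38, 45, 54, 65, 75, 85, 110, 118, 136, 145, 154, 160, 169, 182, 193, 201, 220, 229, 242, 247, 259, 266]

Fragment lengths:
  [0,21): 21 bp
  [21,28): 7 bp
  [28,38): 10 bp
  [38,45): 7 bp
  [45,54): 9 bp
  [54,65): 11 bp
  [65,75): 10 bp
  [75,85): 10 bp
  [85,110): 25 bp
  [110,118): 8 bp
  [118,136): 18 bp
  [136,145): 9 bp
  [145,154): 9 bp
  [154,160): 6 bp
  [160,169): 9 bp
  [169,182): 13 bp
  [182,193): 11 bp
  [193,201): 8 bp
  [201,220): 19 bp
  [220,229): 9 bp
  [229,242): 13 bp
  [242,247): 5 bp
  [247,259): 12 bp
  [259,266): 7 bp
  [266,276): 10 bp

[5,6,7,7,7,8,8,9,9,9,9,9,10,10,10,10,11,11,12,13,13,18,19,21,25]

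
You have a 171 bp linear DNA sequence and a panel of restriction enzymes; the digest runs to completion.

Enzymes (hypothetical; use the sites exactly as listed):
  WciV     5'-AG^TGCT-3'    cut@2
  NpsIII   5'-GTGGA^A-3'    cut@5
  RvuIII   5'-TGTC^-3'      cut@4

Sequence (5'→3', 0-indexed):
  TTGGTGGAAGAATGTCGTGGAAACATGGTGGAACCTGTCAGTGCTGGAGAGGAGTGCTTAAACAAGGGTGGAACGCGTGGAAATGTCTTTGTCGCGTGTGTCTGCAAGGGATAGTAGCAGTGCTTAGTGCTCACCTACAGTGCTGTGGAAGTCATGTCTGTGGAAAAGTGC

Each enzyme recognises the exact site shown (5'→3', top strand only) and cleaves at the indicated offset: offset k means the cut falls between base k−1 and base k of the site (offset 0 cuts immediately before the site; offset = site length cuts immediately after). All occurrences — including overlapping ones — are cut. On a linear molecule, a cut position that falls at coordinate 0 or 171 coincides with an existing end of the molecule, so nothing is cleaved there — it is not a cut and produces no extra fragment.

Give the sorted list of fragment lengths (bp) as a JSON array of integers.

Per-enzyme occurrences:
  WciV AGTGCT/2: at [39, 52, 118, 125, 138] ⇒ [41, 54, 120, 127, 140]
  NpsIII GTGGAA/5: at [3, 16, 27, 67, 76, 144, 159] ⇒ [8, 21, 32, 72, 81, 149, 164]
  RvuIII TGTC/4: at [12, 35, 83, 89, 98, 154] ⇒ [16, 39, 87, 93, 102, 158]

Pooled cuts: [8, 16, 21, 32, 39, 41, 54, 72, 81, 87, 93, 102, 120, 127, 140, 149, 158, 164]

Fragment lengths:
  [0,8): 8 bp
  [8,16): 8 bp
  [16,21): 5 bp
  [21,32): 11 bp
  [32,39): 7 bp
  [39,41): 2 bp
  [41,54): 13 bp
  [54,72): 18 bp
  [72,81): 9 bp
  [81,87): 6 bp
  [87,93): 6 bp
  [93,102): 9 bp
  [102,120): 18 bp
  [120,127): 7 bp
  [127,140): 13 bp
  [140,149): 9 bp
  [149,158): 9 bp
  [158,164): 6 bp
  [164,171): 7 bp

[2,5,6,6,6,7,7,7,8,8,9,9,9,9,11,13,13,18,18]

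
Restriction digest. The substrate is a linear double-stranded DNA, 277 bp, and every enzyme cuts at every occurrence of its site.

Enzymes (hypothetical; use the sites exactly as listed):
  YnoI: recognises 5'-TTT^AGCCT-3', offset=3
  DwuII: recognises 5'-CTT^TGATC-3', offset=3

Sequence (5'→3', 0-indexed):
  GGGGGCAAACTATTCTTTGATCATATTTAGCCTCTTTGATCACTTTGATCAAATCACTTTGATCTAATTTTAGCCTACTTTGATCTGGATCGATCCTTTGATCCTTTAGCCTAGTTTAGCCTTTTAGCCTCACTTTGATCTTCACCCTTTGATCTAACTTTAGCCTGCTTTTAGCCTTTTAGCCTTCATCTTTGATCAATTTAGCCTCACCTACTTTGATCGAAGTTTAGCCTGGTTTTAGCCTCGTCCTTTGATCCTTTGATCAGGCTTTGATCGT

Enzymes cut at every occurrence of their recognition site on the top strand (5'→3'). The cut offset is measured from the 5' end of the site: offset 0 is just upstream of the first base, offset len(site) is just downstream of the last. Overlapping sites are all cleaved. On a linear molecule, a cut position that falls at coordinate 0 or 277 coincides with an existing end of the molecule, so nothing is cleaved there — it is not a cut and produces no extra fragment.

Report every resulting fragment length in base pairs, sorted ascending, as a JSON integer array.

[7,8,8,8,8,9,9,9,10,10,10,11,11,11,11,12,12,12,12,12,14,14,14,17,18]

Scan for sites:
  YnoI TTTAGCCT/3: at [25, 68, 104, 114, 122, 158, 169, 177, 199, 225, 236] ⇒ [28, 71, 107, 117, 125, 161, 172, 180, 202, 228, 239]
  DwuII CTTTGATC/3: at [14, 33, 42, 56, 77, 95, 132, 146, 189, 213, 248, 256, 267] ⇒ [17, 36, 45, 59, 80, 98, 135, 149, 192, 216, 251, 259, 270]

All cut coordinates (distinct, sorted): [17, 28, 36, 45, 59, 71, 80, 98, 107, 117, 125, 135, 149, 161, 172, 180, 192, 202, 216, 228, 239, 251, 259, 270]

Fragment lengths:
  [0,17): 17 bp
  [17,28): 11 bp
  [28,36): 8 bp
  [36,45): 9 bp
  [45,59): 14 bp
  [59,71): 12 bp
  [71,80): 9 bp
  [80,98): 18 bp
  [98,107): 9 bp
  [107,117): 10 bp
  [117,125): 8 bp
  [125,135): 10 bp
  [135,149): 14 bp
  [149,161): 12 bp
  [161,172): 11 bp
  [172,180): 8 bp
  [180,192): 12 bp
  [192,202): 10 bp
  [202,216): 14 bp
  [216,228): 12 bp
  [228,239): 11 bp
  [239,251): 12 bp
  [251,259): 8 bp
  [259,270): 11 bp
  [270,277): 7 bp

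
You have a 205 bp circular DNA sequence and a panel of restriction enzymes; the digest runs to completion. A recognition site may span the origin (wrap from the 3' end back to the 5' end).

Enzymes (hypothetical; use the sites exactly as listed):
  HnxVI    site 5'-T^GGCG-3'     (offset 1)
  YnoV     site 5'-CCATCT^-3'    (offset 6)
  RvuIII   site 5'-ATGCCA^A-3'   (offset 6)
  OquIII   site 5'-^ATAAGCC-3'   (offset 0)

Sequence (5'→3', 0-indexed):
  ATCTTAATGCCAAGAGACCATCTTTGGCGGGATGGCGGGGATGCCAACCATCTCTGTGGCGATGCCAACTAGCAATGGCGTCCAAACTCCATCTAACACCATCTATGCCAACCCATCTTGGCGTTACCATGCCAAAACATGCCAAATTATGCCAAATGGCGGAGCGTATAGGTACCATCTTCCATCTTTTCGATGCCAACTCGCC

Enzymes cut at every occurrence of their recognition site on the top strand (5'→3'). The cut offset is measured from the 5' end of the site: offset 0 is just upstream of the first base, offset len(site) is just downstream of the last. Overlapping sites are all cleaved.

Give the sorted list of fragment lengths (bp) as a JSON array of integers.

Scan for sites:
  HnxVI (TGGCG, off=1): starts [24, 32, 56, 75, 118, 156] → cuts [25, 33, 57, 76, 119, 157]
  YnoV (CCATCT, off=6): starts [17, 47, 88, 98, 112, 174, 181, 203] → cuts [4, 23, 53, 94, 104, 118, 180, 187]
  RvuIII (ATGCCAA, off=6): starts [6, 40, 61, 104, 128, 138, 148, 192] → cuts [12, 46, 67, 110, 134, 144, 154, 198]
  OquIII (ATAAGCC, off=0): no sites

Pooled cuts: [4, 12, 23, 25, 33, 46, 53, 57, 67, 76, 94, 104, 110, 118, 119, 134, 144, 154, 157, 180, 187, 198]

Fragments:
  4→12: 8 bp
  12→23: 11 bp
  23→25: 2 bp
  25→33: 8 bp
  33→46: 13 bp
  46→53: 7 bp
  53→57: 4 bp
  57→67: 10 bp
  67→76: 9 bp
  76→94: 18 bp
  94→104: 10 bp
  104→110: 6 bp
  110→118: 8 bp
  118→119: 1 bp
  119→134: 15 bp
  134→144: 10 bp
  144→154: 10 bp
  154→157: 3 bp
  157→180: 23 bp
  180→187: 7 bp
  187→198: 11 bp
  198→4 (wrap): 205-198+4 = 11 bp

[1,2,3,4,6,7,7,8,8,8,9,10,10,10,10,11,11,11,13,15,18,23]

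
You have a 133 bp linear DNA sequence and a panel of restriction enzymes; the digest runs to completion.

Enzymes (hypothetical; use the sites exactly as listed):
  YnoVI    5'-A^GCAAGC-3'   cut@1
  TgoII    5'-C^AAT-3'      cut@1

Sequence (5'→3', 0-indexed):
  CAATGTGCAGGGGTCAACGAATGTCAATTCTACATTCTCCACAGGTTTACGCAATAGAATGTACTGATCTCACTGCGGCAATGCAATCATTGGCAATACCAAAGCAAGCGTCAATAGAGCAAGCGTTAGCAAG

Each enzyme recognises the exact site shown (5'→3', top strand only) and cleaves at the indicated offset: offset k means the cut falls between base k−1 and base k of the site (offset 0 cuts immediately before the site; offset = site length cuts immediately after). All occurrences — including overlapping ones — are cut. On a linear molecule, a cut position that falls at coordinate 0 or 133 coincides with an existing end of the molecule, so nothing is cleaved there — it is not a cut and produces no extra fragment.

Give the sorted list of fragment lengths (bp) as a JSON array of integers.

Site scan:
  YnoVI AGCAAGC/1: at [102, 117] ⇒ [103, 118]
  TgoII CAAT/1: at [0, 24, 51, 78, 83, 93, 111] ⇒ [1, 25, 52, 79, 84, 94, 112]

Pooled cuts: [1, 25, 52, 79, 84, 94, 103, 112, 118]

Fragment lengths:
  [0,1): 1 bp
  [1,25): 24 bp
  [25,52): 27 bp
  [52,79): 27 bp
  [79,84): 5 bp
  [84,94): 10 bp
  [94,103): 9 bp
  [103,112): 9 bp
  [112,118): 6 bp
  [118,133): 15 bp

[1,5,6,9,9,10,15,24,27,27]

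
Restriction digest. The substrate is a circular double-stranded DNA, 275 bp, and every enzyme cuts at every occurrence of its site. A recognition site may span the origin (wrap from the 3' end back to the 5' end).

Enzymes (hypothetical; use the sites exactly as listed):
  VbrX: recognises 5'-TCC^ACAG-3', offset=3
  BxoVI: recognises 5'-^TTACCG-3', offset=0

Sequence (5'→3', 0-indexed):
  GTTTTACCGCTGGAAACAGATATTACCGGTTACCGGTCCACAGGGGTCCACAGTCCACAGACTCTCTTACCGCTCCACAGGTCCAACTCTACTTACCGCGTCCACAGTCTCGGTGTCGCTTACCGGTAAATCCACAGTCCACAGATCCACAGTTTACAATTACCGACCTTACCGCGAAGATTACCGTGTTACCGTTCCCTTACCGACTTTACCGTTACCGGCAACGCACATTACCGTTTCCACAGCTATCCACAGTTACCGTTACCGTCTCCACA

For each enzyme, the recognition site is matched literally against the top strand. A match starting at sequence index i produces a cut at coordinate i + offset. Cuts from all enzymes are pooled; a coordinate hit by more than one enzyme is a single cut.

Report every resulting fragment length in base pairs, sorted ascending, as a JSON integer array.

Site scan:
  VbrX TCCACAG/3: at [36, 46, 53, 73, 100, 130, 137, 145, 238, 248, 269] ⇒ [39, 49, 56, 76, 103, 133, 140, 148, 241, 251, 272]
  BxoVI TTACCG/0: at [3, 22, 29, 66, 92, 119, 159, 168, 180, 188, 199, 208, 214, 230, 255, 261] ⇒ [3, 22, 29, 66, 92, 119, 159, 168, 180, 188, 199, 208, 214, 230, 255, 261]

Pooled cuts: [3, 22, 29, 39, 49, 56, 66, 76, 92, 103, 119, 133, 140, 148, 159, 168, 180, 188, 199, 208, 214, 230, 241, 251, 255, 261, 272]

Fragments:
  3→22: 19 bp
  22→29: 7 bp
  29→39: 10 bp
  39→49: 10 bp
  49→56: 7 bp
  56→66: 10 bp
  66→76: 10 bp
  76→92: 16 bp
  92→103: 11 bp
  103→119: 16 bp
  119→133: 14 bp
  133→140: 7 bp
  140→148: 8 bp
  148→159: 11 bp
  159→168: 9 bp
  168→180: 12 bp
  180→188: 8 bp
  188→199: 11 bp
  199→208: 9 bp
  208→214: 6 bp
  214→230: 16 bp
  230→241: 11 bp
  241→251: 10 bp
  251→255: 4 bp
  255→261: 6 bp
  261→272: 11 bp
  272→3 (wrap): 275-272+3 = 6 bp

[4,6,6,6,7,7,7,8,8,9,9,10,10,10,10,10,11,11,11,11,11,12,14,16,16,16,19]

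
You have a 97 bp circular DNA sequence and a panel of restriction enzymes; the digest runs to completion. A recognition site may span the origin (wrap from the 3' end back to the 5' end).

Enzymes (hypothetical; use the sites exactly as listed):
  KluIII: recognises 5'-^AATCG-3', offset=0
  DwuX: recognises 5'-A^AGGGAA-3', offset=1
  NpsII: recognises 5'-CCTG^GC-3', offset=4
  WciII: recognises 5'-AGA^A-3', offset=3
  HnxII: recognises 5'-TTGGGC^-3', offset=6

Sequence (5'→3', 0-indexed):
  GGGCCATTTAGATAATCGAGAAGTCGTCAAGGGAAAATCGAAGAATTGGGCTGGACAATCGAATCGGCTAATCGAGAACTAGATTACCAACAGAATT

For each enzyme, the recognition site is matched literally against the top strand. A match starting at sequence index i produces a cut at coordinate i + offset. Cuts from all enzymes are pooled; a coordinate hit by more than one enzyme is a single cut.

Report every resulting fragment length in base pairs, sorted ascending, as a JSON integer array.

Scan for sites:
  KluIII AATCG/0: at [13, 35, 56, 61, 69] ⇒ [13, 35, 56, 61, 69]
  DwuX AAGGGAA/1: at [28] ⇒ [29]
  NpsII (CCTGGC, off=4): no sites
  WciII AGAA/3: at [18, 41, 74, 91] ⇒ [21, 44, 77, 94]
  HnxII TTGGGC/6: at [45, 95] ⇒ [4, 51]

All cut coordinates (distinct, sorted): [4, 13, 21, 29, 35, 44, 51, 56, 61, 69, 77, 94]

Fragments:
  4→13: 9 bp
  13→21: 8 bp
  21→29: 8 bp
  29→35: 6 bp
  35→44: 9 bp
  44→51: 7 bp
  51→56: 5 bp
  56→61: 5 bp
  61→69: 8 bp
  69→77: 8 bp
  77→94: 17 bp
  94→4 (wrap): 97-94+4 = 7 bp

[5,5,6,7,7,8,8,8,8,9,9,17]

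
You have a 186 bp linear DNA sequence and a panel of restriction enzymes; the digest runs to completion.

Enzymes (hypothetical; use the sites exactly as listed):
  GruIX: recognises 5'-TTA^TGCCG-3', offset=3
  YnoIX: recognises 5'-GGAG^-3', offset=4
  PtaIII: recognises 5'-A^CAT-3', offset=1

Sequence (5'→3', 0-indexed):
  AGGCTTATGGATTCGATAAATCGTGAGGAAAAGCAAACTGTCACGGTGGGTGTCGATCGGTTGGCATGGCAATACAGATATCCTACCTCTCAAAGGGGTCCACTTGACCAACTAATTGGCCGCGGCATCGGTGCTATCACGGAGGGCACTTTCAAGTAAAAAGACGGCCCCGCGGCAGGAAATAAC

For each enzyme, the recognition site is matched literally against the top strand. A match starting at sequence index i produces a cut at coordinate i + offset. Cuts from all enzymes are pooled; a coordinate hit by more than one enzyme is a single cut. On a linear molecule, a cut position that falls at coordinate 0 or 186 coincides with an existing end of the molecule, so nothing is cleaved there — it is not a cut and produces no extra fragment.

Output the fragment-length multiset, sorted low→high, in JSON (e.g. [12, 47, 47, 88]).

Site scan:
  GruIX (TTATGCCG, off=3): no sites
  YnoIX (GGAG, off=4): starts [140] → cuts [144]
  PtaIII (ACAT, off=1): no sites

Pooled cuts: [144]

Fragments:
  [0,144): 144 bp
  [144,186): 42 bp

[42,144]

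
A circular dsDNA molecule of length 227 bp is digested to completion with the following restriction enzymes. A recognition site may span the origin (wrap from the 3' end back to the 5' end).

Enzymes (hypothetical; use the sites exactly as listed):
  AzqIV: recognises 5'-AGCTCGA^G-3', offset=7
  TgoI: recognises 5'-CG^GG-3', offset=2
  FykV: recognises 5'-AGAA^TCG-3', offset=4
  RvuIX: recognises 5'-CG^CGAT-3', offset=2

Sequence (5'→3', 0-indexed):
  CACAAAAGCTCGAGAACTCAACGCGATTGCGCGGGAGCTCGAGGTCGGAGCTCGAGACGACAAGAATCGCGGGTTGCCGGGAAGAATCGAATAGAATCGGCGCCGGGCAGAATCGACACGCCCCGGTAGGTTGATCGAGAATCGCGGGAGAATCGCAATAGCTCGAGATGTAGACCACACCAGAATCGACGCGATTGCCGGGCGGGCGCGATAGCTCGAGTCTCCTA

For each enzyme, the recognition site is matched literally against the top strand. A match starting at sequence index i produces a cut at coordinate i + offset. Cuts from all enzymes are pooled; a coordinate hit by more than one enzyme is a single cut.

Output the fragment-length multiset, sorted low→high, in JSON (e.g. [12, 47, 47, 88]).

Scan for sites:
  AzqIV (AGCTCGAG, off=7): starts [6, 35, 48, 159, 212] → cuts [13, 42, 55, 166, 219]
  TgoI (CGGG, off=2): starts [31, 69, 77, 103, 144, 198, 202] → cuts [33, 71, 79, 105, 146, 200, 204]
  FykV (AGAATCG, off=4): starts [62, 82, 92, 108, 137, 148, 181] → cuts [66, 86, 96, 112, 141, 152, 185]
  RvuIX (CGCGAT, off=2): starts [21, 189, 206] → cuts [23, 191, 208]

All cut coordinates (distinct, sorted): [13, 23, 33, 42, 55, 66, 71, 79, 86, 96, 105, 112, 141, 146, 152, 166, 185, 191, 200, 204, 208, 219]

Fragment lengths:
  13→23: 10 bp
  23→33: 10 bp
  33→42: 9 bp
  42→55: 13 bp
  55→66: 11 bp
  66→71: 5 bp
  71→79: 8 bp
  79→86: 7 bp
  86→96: 10 bp
  96→105: 9 bp
  105→112: 7 bp
  112→141: 29 bp
  141→146: 5 bp
  146→152: 6 bp
  152→166: 14 bp
  166→185: 19 bp
  185→191: 6 bp
  191→200: 9 bp
  200→204: 4 bp
  204→208: 4 bp
  208→219: 11 bp
  219→13 (wrap): 227-219+13 = 21 bp

[4,4,5,5,6,6,7,7,8,9,9,9,10,10,10,11,11,13,14,19,21,29]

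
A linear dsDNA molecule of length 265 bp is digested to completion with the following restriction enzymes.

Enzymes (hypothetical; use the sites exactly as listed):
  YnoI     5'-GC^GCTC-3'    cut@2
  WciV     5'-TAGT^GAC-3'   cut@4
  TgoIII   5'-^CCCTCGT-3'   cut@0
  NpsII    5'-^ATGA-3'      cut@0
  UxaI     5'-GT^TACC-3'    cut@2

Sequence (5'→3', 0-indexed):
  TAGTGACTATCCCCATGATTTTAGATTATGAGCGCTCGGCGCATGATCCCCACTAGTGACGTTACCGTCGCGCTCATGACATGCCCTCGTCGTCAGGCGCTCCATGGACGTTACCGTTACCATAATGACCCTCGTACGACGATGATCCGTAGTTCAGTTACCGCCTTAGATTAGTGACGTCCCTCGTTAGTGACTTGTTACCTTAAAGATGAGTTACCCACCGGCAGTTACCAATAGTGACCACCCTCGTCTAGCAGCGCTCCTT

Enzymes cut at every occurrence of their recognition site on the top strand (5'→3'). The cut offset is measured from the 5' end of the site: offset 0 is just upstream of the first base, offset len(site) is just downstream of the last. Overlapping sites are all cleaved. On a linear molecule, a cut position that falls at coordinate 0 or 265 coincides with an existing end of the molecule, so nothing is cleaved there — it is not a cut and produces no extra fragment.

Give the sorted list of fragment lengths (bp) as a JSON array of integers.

Scan for sites:
  YnoI GCGCTC/2: at [31, 69, 96, 256] ⇒ [33, 71, 98, 258]
  WciV TAGTGAC/4: at [0, 53, 171, 187, 234] ⇒ [4, 57, 175, 191, 238]
  TgoIII CCCTCGT/0: at [83, 128, 180, 243] ⇒ [83, 128, 180, 243]
  NpsII ATGA/0: at [14, 27, 42, 75, 124, 141, 208] ⇒ [14, 27, 42, 75, 124, 141, 208]
  UxaI GTTACC/2: at [60, 109, 115, 156, 196, 212, 226] ⇒ [62, 111, 117, 158, 198, 214, 228]

Pooled cuts: [4, 14, 27, 33, 42, 57, 62, 71, 75, 83, 98, 111, 117, 124, 128, 141, 158, 175, 180, 191, 198, 208, 214, 228, 238, 243, 258]

Fragment lengths:
  [0,4): 4 bp
  [4,14): 10 bp
  [14,27): 13 bp
  [27,33): 6 bp
  [33,42): 9 bp
  [42,57): 15 bp
  [57,62): 5 bp
  [62,71): 9 bp
  [71,75): 4 bp
  [75,83): 8 bp
  [83,98): 15 bp
  [98,111): 13 bp
  [111,117): 6 bp
  [117,124): 7 bp
  [124,128): 4 bp
  [128,141): 13 bp
  [141,158): 17 bp
  [158,175): 17 bp
  [175,180): 5 bp
  [180,191): 11 bp
  [191,198): 7 bp
  [198,208): 10 bp
  [208,214): 6 bp
  [214,228): 14 bp
  [228,238): 10 bp
  [238,243): 5 bp
  [243,258): 15 bp
  [258,265): 7 bp

[4,4,4,5,5,5,6,6,6,7,7,7,8,9,9,10,10,10,11,13,13,13,14,15,15,15,17,17]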